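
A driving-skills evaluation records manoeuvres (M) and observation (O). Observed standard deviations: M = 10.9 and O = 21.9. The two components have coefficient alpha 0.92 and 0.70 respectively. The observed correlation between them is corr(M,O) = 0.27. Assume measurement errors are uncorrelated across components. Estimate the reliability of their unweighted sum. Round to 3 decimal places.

0.789

Var(M+O) = 10.9² + 21.9² + 2·[10.9·21.9·0.27] = 598.42 + 128.903 = 727.323.
Because errors are independent across components, Cov(Tᵢ,Tⱼ) = Cov(Xᵢ,Xⱼ); the off-diagonal part of the true-score variance is the same as above.
True-score variance = [10.9²·0.92 + 21.9²·0.70] + 128.903 = 445.032 + 128.903 = 573.936.
Reliability = 573.936 / 727.323 = 0.789.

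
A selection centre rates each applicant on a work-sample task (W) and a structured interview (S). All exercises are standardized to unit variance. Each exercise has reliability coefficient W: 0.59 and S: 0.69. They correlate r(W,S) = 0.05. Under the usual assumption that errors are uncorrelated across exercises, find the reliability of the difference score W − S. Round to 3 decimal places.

0.621

Var(W−S) = 1 + 1 − 2·0.05 = 2 − 0.1 = 1.9.
Because errors are independent across components, Cov(Tᵢ,Tⱼ) = Cov(Xᵢ,Xⱼ); the off-diagonal part of the true-score variance is the same as above.
True-score variance = [0.59 + 0.69] − 0.1 = 1.28 − 0.1 = 1.18.
Reliability = 1.18 / 1.9 = 0.621.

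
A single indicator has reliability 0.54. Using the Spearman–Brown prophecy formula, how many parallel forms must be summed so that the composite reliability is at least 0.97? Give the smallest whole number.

k ≥ ρ*(1−ρ₁)/(ρ₁(1−ρ*)) = 0.97·0.46 / (0.54·0.03) = 27.543.
Smallest integer k = 28.

28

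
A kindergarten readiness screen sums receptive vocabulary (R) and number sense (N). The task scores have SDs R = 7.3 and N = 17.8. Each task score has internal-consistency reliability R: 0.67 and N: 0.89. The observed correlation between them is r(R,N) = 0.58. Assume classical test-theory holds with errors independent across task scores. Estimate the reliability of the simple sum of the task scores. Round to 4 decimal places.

Var(R+N) = 7.3² + 17.8² + 2·[7.3·17.8·0.58] = 370.13 + 150.73 = 520.86.
Under uncorrelated errors the observed covariances equal the true-score covariances, so only the own-variance terms attenuate.
True-score variance = [7.3²·0.67 + 17.8²·0.89] + 150.73 = 317.692 + 150.73 = 468.422.
Reliability = 468.422 / 520.86 = 0.8993.

0.8993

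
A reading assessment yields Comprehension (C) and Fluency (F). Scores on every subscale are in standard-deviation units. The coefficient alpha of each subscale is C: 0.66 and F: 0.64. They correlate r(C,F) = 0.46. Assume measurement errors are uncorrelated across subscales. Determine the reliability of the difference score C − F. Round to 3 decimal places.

0.352

Var(C−F) = 1 + 1 − 2·0.46 = 2 − 0.92 = 1.08.
With uncorrelated errors the cross-covariances are all true-score covariance, so they carry over unchanged; only the diagonal terms shrink to ρᵢσᵢ².
True-score variance = [0.66 + 0.64] − 0.92 = 1.3 − 0.92 = 0.38.
Reliability = 0.38 / 1.08 = 0.352.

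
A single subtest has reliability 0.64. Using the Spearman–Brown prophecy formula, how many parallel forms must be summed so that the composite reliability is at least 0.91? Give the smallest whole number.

k ≥ ρ*(1−ρ₁)/(ρ₁(1−ρ*)) = 0.91·0.36 / (0.64·0.09) = 5.688.
Smallest integer k = 6.

6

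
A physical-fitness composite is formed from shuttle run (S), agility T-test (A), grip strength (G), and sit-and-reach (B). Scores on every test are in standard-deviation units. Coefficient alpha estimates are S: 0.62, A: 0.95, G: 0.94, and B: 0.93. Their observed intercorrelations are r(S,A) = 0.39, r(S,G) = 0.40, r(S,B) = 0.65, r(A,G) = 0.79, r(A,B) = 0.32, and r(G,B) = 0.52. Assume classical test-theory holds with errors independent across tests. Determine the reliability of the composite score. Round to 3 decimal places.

0.945

Var(S+A+G+B) = 4 + 2·[0.39 + 0.40 + 0.65 + 0.79 + 0.32 + 0.52] = 4 + 6.14 = 10.14.
Under uncorrelated errors the observed covariances equal the true-score covariances, so only the own-variance terms attenuate.
True-score variance = [0.62 + 0.95 + 0.94 + 0.93] + 6.14 = 3.44 + 6.14 = 9.58.
Reliability = 9.58 / 10.14 = 0.945.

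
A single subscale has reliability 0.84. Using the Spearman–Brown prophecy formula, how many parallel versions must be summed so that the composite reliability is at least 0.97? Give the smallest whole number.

7

k ≥ ρ*(1−ρ₁)/(ρ₁(1−ρ*)) = 0.97·0.16 / (0.84·0.03) = 6.159.
Smallest integer k = 7.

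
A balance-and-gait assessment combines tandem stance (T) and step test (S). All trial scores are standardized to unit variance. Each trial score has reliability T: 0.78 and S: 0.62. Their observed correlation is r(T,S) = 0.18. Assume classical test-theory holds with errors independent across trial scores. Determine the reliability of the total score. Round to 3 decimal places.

Var(T+S) = 2 + 2·[0.18] = 2 + 0.36 = 2.36.
Because errors are independent across components, Cov(Tᵢ,Tⱼ) = Cov(Xᵢ,Xⱼ); the off-diagonal part of the true-score variance is the same as above.
True-score variance = [0.78 + 0.62] + 0.36 = 1.4 + 0.36 = 1.76.
Reliability = 1.76 / 2.36 = 0.746.

0.746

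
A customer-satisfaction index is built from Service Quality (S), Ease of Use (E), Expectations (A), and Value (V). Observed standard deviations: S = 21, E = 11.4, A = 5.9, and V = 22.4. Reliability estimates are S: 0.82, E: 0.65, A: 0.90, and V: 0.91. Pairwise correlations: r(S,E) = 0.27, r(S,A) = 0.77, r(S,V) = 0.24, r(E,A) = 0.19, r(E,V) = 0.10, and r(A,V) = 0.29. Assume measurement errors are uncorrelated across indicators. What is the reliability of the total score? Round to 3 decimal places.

0.904

Var(S+E+A+V) = 21² + 11.4² + 5.9² + 22.4² + 2·[21·11.4·0.27 + 21·5.9·0.77 + 21·22.4·0.24 + 11.4·5.9·0.19 + 11.4·22.4·0.10 + 5.9·22.4·0.29] = 1107.53 + 699.158 = 1806.69.
Under uncorrelated errors the observed covariances equal the true-score covariances, so only the own-variance terms attenuate.
True-score variance = [21²·0.82 + 11.4²·0.65 + 5.9²·0.90 + 22.4²·0.91] + 699.158 = 934.025 + 699.158 = 1633.18.
Reliability = 1633.18 / 1806.69 = 0.904.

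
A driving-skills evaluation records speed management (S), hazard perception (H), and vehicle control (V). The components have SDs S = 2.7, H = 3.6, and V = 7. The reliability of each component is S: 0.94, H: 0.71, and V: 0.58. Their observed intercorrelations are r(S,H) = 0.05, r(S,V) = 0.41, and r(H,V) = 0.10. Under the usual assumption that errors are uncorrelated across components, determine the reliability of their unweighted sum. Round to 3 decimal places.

Var(S+H+V) = 2.7² + 3.6² + 7² + 2·[2.7·3.6·0.05 + 2.7·7·0.41 + 3.6·7·0.10] = 69.25 + 21.51 = 90.76.
With uncorrelated errors the cross-covariances are all true-score covariance, so they carry over unchanged; only the diagonal terms shrink to ρᵢσᵢ².
True-score variance = [2.7²·0.94 + 3.6²·0.71 + 7²·0.58] + 21.51 = 44.4742 + 21.51 = 65.9842.
Reliability = 65.9842 / 90.76 = 0.727.

0.727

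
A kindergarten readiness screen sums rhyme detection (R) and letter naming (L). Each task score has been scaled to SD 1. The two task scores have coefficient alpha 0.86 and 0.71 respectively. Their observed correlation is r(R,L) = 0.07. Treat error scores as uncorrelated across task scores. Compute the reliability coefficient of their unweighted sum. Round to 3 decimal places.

Var(R+L) = 2 + 2·[0.07] = 2 + 0.14 = 2.14.
Under uncorrelated errors the observed covariances equal the true-score covariances, so only the own-variance terms attenuate.
True-score variance = [0.86 + 0.71] + 0.14 = 1.57 + 0.14 = 1.71.
Reliability = 1.71 / 2.14 = 0.799.

0.799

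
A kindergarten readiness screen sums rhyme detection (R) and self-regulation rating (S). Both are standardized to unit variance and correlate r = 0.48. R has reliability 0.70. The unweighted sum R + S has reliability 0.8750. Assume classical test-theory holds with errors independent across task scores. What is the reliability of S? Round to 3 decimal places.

0.930

Var(R+S) = 2 + 2·0.48 = 2.960.
True-score variance = ρ_R + ρ_S + 2·0.48, so 0.8750 = (0.70 + ρ_S + 0.96) / 2.960.
ρ_S = 0.8750·2.960 − 0.70 − 0.96 = 0.930.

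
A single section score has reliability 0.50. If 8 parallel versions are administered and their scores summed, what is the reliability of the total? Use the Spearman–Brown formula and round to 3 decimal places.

ρ_k = kρ / (1 + (k−1)ρ) = 8·0.50 / (1 + 7·0.50) = 4.000 / 4.500 = 0.889.

0.889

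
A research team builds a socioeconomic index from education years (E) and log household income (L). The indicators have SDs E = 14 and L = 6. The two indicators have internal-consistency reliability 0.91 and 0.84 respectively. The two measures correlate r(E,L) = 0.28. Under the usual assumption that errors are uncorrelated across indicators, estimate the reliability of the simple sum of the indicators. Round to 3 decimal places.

Var(E+L) = 14² + 6² + 2·[14·6·0.28] = 232 + 47.04 = 279.04.
With uncorrelated errors the cross-covariances are all true-score covariance, so they carry over unchanged; only the diagonal terms shrink to ρᵢσᵢ².
True-score variance = [14²·0.91 + 6²·0.84] + 47.04 = 208.6 + 47.04 = 255.64.
Reliability = 255.64 / 279.04 = 0.916.

0.916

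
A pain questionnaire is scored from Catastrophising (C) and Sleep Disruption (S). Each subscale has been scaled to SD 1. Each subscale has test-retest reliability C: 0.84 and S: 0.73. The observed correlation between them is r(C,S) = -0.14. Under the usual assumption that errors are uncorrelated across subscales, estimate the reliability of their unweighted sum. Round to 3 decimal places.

0.750

Var(C+S) = 2 + 2·[(-0.14)] = 2 − 0.28 = 1.72.
With uncorrelated errors the cross-covariances are all true-score covariance, so they carry over unchanged; only the diagonal terms shrink to ρᵢσᵢ².
True-score variance = [0.84 + 0.73] − 0.28 = 1.57 − 0.28 = 1.29.
Reliability = 1.29 / 1.72 = 0.750.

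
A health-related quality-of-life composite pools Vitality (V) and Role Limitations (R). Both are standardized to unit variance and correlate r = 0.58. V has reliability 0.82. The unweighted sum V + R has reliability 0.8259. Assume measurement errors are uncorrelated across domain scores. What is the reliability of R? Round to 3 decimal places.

0.630

Var(V+R) = 2 + 2·0.58 = 3.160.
True-score variance = ρ_V + ρ_R + 2·0.58, so 0.8259 = (0.82 + ρ_R + 1.16) / 3.160.
ρ_R = 0.8259·3.160 − 0.82 − 1.16 = 0.630.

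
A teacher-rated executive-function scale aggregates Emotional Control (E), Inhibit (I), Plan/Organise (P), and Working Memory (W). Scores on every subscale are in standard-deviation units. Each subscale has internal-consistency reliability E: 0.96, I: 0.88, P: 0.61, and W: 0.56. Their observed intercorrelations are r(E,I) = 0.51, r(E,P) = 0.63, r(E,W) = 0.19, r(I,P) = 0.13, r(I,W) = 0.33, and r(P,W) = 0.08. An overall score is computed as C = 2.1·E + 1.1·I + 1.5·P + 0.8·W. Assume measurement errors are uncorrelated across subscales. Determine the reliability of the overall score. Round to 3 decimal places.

0.911

Var(C) = 2.1² + 1.1² + 1.5² + 0.8² + 2·[2.31·0.51 + 3.15·0.63 + 1.68·0.19 + 1.65·0.13 + 0.88·0.33 + 1.2·0.08] = 8.51 + 8.1654 = 16.6754.
With uncorrelated errors the cross-covariances are all true-score covariance, so they carry over unchanged; only the diagonal terms shrink to ρᵢσᵢ².
True-score variance = [2.1²·0.96 + 1.1²·0.88 + 1.5²·0.61 + 0.8²·0.56] + 8.1654 = 7.0293 + 8.1654 = 15.1947.
Reliability = 15.1947 / 16.6754 = 0.911.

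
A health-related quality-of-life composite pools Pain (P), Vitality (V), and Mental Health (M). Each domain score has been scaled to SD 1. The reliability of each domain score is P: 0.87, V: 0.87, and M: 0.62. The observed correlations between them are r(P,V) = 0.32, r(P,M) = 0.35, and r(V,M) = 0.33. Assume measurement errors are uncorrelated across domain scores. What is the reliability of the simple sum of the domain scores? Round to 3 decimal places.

Var(P+V+M) = 3 + 2·[0.32 + 0.35 + 0.33] = 3 + 2 = 5.
With uncorrelated errors the cross-covariances are all true-score covariance, so they carry over unchanged; only the diagonal terms shrink to ρᵢσᵢ².
True-score variance = [0.87 + 0.87 + 0.62] + 2 = 2.36 + 2 = 4.36.
Reliability = 4.36 / 5 = 0.872.

0.872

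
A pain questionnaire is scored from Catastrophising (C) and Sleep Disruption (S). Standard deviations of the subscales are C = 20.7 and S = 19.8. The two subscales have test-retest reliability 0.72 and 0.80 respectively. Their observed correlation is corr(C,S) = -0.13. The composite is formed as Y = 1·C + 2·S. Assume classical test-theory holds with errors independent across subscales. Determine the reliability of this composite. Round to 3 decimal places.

0.757

Var(Y) = 20.7² + 2²·19.8² + 2·[2·20.7·19.8·(-0.13)] = 1996.65 − 213.127 = 1783.52.
Because errors are independent across components, Cov(Tᵢ,Tⱼ) = Cov(Xᵢ,Xⱼ); the off-diagonal part of the true-score variance is the same as above.
True-score variance = [20.7²·0.72 + 2²·19.8²·0.80] − 213.127 = 1563.04 − 213.127 = 1349.91.
Reliability = 1349.91 / 1783.52 = 0.757.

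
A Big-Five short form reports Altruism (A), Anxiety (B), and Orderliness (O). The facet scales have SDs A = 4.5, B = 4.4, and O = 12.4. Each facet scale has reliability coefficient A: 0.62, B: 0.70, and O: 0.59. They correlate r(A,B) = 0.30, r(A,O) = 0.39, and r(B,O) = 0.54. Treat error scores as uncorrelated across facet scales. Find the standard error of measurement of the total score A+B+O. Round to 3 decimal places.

8.749

Var(total) = 193.37 + 114.329 = 307.699.
True-score variance = 116.825 + 114.329 = 231.154, so reliability = 0.7512.
Error variance = 307.699 − 231.154 = 76.5446; SEM = √76.5446 = 8.749.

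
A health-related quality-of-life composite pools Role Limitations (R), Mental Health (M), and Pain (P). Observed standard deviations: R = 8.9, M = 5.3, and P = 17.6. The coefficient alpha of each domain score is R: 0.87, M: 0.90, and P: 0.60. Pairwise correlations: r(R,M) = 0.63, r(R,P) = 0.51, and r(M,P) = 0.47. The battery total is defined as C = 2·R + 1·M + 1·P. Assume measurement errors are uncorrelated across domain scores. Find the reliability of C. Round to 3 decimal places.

0.858

Var(C) = 2²·8.9² + 5.3² + 17.6² + 2·[2·8.9·5.3·0.63 + 2·8.9·17.6·0.51 + 5.3·17.6·0.47] = 654.69 + 526.097 = 1180.79.
Under uncorrelated errors the observed covariances equal the true-score covariances, so only the own-variance terms attenuate.
True-score variance = [2²·8.9²·0.87 + 5.3²·0.90 + 17.6²·0.60] + 526.097 = 486.788 + 526.097 = 1012.88.
Reliability = 1012.88 / 1180.79 = 0.858.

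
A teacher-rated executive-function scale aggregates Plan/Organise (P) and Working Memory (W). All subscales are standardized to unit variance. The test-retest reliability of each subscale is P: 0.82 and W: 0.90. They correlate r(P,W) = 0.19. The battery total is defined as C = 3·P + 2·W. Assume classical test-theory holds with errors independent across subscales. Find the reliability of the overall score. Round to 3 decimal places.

Var(C) = 3² + 2² + 2·[6·0.19] = 13 + 2.28 = 15.28.
With uncorrelated errors the cross-covariances are all true-score covariance, so they carry over unchanged; only the diagonal terms shrink to ρᵢσᵢ².
True-score variance = [3²·0.82 + 2²·0.90] + 2.28 = 10.98 + 2.28 = 13.26.
Reliability = 13.26 / 15.28 = 0.868.

0.868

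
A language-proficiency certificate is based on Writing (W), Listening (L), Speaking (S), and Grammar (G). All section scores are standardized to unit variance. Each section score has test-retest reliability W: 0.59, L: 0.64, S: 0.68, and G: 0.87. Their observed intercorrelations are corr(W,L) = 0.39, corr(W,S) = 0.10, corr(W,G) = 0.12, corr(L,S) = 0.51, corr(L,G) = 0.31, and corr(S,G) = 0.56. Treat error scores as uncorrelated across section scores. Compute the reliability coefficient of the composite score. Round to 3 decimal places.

0.847

Var(W+L+S+G) = 4 + 2·[0.39 + 0.10 + 0.12 + 0.51 + 0.31 + 0.56] = 4 + 3.98 = 7.98.
With uncorrelated errors the cross-covariances are all true-score covariance, so they carry over unchanged; only the diagonal terms shrink to ρᵢσᵢ².
True-score variance = [0.59 + 0.64 + 0.68 + 0.87] + 3.98 = 2.78 + 3.98 = 6.76.
Reliability = 6.76 / 7.98 = 0.847.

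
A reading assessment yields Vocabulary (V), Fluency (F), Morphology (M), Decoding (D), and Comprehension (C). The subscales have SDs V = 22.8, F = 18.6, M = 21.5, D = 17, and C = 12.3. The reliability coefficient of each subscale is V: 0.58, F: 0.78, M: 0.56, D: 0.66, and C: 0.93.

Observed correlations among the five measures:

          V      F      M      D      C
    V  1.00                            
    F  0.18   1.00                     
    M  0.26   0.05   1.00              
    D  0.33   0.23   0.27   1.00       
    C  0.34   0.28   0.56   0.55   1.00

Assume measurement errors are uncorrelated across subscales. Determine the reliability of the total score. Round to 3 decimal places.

0.834

Var(V+F+M+D+C) = 22.8² + 18.6² + 21.5² + 17² + 12.3² + 2·[22.8·18.6·0.18 + 22.8·21.5·0.26 + 22.8·17·0.33 + 22.8·12.3·0.34 + 18.6·21.5·0.05 + 18.6·17·0.23 + 18.6·12.3·0.28 + 21.5·17·0.27 + 21.5·12.3·0.56 + 17·12.3·0.55] = 1768.34 + 1891.21 = 3659.55.
Because errors are independent across components, Cov(Tᵢ,Tⱼ) = Cov(Xᵢ,Xⱼ); the off-diagonal part of the true-score variance is the same as above.
True-score variance = [22.8²·0.58 + 18.6²·0.78 + 21.5²·0.56 + 17²·0.66 + 12.3²·0.93] + 1891.21 = 1161.66 + 1891.21 = 3052.87.
Reliability = 3052.87 / 3659.55 = 0.834.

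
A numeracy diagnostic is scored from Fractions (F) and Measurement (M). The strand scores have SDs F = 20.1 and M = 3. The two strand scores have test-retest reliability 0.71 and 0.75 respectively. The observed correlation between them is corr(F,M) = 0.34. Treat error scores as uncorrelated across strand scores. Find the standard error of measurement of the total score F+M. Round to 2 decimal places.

10.93

Var(total) = 413.01 + 41.004 = 454.014.
True-score variance = 293.597 + 41.004 = 334.601, so reliability = 0.7370.
Error variance = 454.014 − 334.601 = 119.413; SEM = √119.413 = 10.93.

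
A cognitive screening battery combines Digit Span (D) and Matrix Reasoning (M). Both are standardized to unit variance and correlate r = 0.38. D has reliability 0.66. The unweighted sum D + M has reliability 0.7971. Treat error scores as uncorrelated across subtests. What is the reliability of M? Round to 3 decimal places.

0.780

Var(D+M) = 2 + 2·0.38 = 2.760.
True-score variance = ρ_D + ρ_M + 2·0.38, so 0.7971 = (0.66 + ρ_M + 0.76) / 2.760.
ρ_M = 0.7971·2.760 − 0.66 − 0.76 = 0.780.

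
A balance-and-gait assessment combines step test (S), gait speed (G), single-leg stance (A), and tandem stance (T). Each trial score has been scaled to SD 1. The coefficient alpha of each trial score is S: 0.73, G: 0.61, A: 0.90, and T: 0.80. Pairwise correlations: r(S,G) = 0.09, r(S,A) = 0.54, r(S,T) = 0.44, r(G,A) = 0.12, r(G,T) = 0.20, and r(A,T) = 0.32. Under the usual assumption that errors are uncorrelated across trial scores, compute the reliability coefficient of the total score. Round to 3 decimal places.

0.871

Var(S+G+A+T) = 4 + 2·[0.09 + 0.54 + 0.44 + 0.12 + 0.20 + 0.32] = 4 + 3.42 = 7.42.
Under uncorrelated errors the observed covariances equal the true-score covariances, so only the own-variance terms attenuate.
True-score variance = [0.73 + 0.61 + 0.90 + 0.80] + 3.42 = 3.04 + 3.42 = 6.46.
Reliability = 6.46 / 7.42 = 0.871.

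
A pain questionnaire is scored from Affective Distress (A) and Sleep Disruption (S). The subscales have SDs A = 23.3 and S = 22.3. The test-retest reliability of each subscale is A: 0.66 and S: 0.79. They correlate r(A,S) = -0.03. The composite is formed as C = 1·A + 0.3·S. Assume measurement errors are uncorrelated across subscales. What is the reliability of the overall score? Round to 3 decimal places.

0.665

Var(C) = 23.3² + 0.3²·22.3² + 2·[0.3·23.3·22.3·(-0.03)] = 587.646 − 9.35262 = 578.293.
With uncorrelated errors the cross-covariances are all true-score covariance, so they carry over unchanged; only the diagonal terms shrink to ρᵢσᵢ².
True-score variance = [23.3²·0.66 + 0.3²·22.3²·0.79] − 9.35262 = 393.665 − 9.35262 = 384.312.
Reliability = 384.312 / 578.293 = 0.665.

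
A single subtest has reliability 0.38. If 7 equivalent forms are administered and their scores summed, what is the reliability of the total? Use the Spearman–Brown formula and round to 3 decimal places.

ρ_k = kρ / (1 + (k−1)ρ) = 7·0.38 / (1 + 6·0.38) = 2.660 / 3.280 = 0.811.

0.811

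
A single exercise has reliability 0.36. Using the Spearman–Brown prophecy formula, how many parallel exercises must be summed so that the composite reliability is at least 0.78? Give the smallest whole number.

k ≥ ρ*(1−ρ₁)/(ρ₁(1−ρ*)) = 0.78·0.64 / (0.36·0.22) = 6.303.
Smallest integer k = 7.

7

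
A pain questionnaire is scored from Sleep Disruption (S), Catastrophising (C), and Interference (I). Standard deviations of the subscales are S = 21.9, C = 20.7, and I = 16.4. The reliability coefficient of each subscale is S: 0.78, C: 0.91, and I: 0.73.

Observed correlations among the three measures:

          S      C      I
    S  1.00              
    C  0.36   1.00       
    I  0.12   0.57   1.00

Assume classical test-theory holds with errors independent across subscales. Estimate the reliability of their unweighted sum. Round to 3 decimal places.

0.890

Var(S+C+I) = 21.9² + 20.7² + 16.4² + 2·[21.9·20.7·0.36 + 21.9·16.4·0.12 + 20.7·16.4·0.57] = 1177.06 + 799.603 = 1976.66.
With uncorrelated errors the cross-covariances are all true-score covariance, so they carry over unchanged; only the diagonal terms shrink to ρᵢσᵢ².
True-score variance = [21.9²·0.78 + 20.7²·0.91 + 16.4²·0.73] + 799.603 = 960.362 + 799.603 = 1759.97.
Reliability = 1759.97 / 1976.66 = 0.890.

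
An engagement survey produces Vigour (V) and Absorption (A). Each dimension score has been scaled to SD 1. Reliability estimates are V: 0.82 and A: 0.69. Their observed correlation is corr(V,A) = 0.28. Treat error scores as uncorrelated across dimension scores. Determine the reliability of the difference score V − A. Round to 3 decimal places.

0.660

Var(V−A) = 1 + 1 − 2·0.28 = 2 − 0.56 = 1.44.
With uncorrelated errors the cross-covariances are all true-score covariance, so they carry over unchanged; only the diagonal terms shrink to ρᵢσᵢ².
True-score variance = [0.82 + 0.69] − 0.56 = 1.51 − 0.56 = 0.95.
Reliability = 0.95 / 1.44 = 0.660.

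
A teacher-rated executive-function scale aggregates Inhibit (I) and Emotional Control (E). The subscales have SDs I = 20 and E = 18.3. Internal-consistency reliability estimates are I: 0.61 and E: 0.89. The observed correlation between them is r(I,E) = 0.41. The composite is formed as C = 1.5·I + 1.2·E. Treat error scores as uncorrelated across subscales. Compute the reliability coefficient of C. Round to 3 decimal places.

0.790

Var(C) = 1.5²·20² + 1.2²·18.3² + 2·[1.8·20·18.3·0.41] = 1382.24 + 540.216 = 1922.46.
Because errors are independent across components, Cov(Tᵢ,Tⱼ) = Cov(Xᵢ,Xⱼ); the off-diagonal part of the true-score variance is the same as above.
True-score variance = [1.5²·20²·0.61 + 1.2²·18.3²·0.89] + 540.216 = 978.195 + 540.216 = 1518.41.
Reliability = 1518.41 / 1922.46 = 0.790.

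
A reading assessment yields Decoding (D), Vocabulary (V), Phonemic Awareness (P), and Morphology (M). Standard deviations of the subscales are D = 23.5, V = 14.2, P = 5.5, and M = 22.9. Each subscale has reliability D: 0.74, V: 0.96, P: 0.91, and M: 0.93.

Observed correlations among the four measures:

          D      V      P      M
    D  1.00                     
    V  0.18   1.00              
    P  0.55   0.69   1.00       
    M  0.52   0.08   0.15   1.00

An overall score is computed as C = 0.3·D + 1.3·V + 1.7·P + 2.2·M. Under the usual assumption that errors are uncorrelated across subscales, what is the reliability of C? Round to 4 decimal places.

0.9474

Var(C) = 0.3²·23.5² + 1.3²·14.2² + 1.7²·5.5² + 2.2²·22.9² + 2·[0.39·23.5·14.2·0.18 + 0.51·23.5·5.5·0.55 + 0.66·23.5·22.9·0.52 + 2.21·14.2·5.5·0.69 + 2.86·14.2·22.9·0.08 + 3.74·5.5·22.9·0.15] = 3016.04 + 1017.05 = 4033.1.
With uncorrelated errors the cross-covariances are all true-score covariance, so they carry over unchanged; only the diagonal terms shrink to ρᵢσᵢ².
True-score variance = [0.3²·23.5²·0.74 + 1.3²·14.2²·0.96 + 1.7²·5.5²·0.91 + 2.2²·22.9²·0.93] + 1017.05 = 2803.95 + 1017.05 = 3821.
Reliability = 3821 / 4033.1 = 0.9474.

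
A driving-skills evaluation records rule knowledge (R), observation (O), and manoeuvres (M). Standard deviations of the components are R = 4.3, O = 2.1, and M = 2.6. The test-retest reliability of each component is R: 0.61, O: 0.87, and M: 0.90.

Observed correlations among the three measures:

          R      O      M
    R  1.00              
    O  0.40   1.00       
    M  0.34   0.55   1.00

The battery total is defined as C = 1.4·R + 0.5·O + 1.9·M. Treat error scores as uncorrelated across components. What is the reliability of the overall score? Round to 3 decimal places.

0.820

Var(C) = 1.4²·4.3² + 0.5²·2.1² + 1.9²·2.6² + 2·[0.7·4.3·2.1·0.40 + 2.66·4.3·2.6·0.34 + 0.95·2.1·2.6·0.55] = 61.7465 + 30.9849 = 92.7314.
Under uncorrelated errors the observed covariances equal the true-score covariances, so only the own-variance terms attenuate.
True-score variance = [1.4²·4.3²·0.61 + 0.5²·2.1²·0.87 + 1.9²·2.6²·0.90] + 30.9849 = 45.0291 + 30.9849 = 76.0139.
Reliability = 76.0139 / 92.7314 = 0.820.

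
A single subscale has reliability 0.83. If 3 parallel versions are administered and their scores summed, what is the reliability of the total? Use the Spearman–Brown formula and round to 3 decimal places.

ρ_k = kρ / (1 + (k−1)ρ) = 3·0.83 / (1 + 2·0.83) = 2.490 / 2.660 = 0.936.

0.936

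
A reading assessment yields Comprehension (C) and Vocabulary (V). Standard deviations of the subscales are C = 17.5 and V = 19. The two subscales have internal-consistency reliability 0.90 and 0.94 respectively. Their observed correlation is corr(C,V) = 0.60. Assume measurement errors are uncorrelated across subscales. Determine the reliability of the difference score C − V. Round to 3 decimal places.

0.805

Var(C−V) = 17.5² + 19² − 2·17.5·19·0.60 = 667.25 − 399 = 268.25.
Under uncorrelated errors the observed covariances equal the true-score covariances, so only the own-variance terms attenuate.
True-score variance = [17.5²·0.90 + 19²·0.94] − 399 = 614.965 − 399 = 215.965.
Reliability = 215.965 / 268.25 = 0.805.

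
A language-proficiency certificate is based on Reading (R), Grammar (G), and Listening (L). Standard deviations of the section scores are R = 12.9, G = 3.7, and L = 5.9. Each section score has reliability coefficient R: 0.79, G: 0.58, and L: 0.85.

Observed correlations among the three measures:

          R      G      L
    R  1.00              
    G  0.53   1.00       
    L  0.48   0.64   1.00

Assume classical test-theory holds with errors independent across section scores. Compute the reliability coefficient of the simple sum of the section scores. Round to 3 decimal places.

Var(R+G+L) = 12.9² + 3.7² + 5.9² + 2·[12.9·3.7·0.53 + 12.9·5.9·0.48 + 3.7·5.9·0.64] = 214.91 + 151.602 = 366.512.
With uncorrelated errors the cross-covariances are all true-score covariance, so they carry over unchanged; only the diagonal terms shrink to ρᵢσᵢ².
True-score variance = [12.9²·0.79 + 3.7²·0.58 + 5.9²·0.85] + 151.602 = 168.993 + 151.602 = 320.594.
Reliability = 320.594 / 366.512 = 0.875.

0.875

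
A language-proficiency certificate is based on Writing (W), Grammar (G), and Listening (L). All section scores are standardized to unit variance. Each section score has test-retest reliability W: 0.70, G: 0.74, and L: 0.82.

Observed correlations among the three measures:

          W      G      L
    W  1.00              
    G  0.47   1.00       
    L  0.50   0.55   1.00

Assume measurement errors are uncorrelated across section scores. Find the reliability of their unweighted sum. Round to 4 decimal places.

Var(W+G+L) = 3 + 2·[0.47 + 0.50 + 0.55] = 3 + 3.04 = 6.04.
With uncorrelated errors the cross-covariances are all true-score covariance, so they carry over unchanged; only the diagonal terms shrink to ρᵢσᵢ².
True-score variance = [0.70 + 0.74 + 0.82] + 3.04 = 2.26 + 3.04 = 5.3.
Reliability = 5.3 / 6.04 = 0.8775.

0.8775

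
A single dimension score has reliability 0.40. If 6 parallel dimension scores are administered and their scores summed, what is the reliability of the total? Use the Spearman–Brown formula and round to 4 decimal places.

0.8000

ρ_k = kρ / (1 + (k−1)ρ) = 6·0.40 / (1 + 5·0.40) = 2.400 / 3.000 = 0.8000.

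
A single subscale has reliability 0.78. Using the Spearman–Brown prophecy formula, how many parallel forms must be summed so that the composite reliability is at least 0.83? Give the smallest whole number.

2

k ≥ ρ*(1−ρ₁)/(ρ₁(1−ρ*)) = 0.83·0.22 / (0.78·0.17) = 1.377.
Smallest integer k = 2.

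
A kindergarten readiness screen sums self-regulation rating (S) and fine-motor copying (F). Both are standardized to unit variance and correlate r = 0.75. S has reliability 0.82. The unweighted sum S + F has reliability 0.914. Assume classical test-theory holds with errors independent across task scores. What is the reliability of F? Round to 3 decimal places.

0.879

Var(S+F) = 2 + 2·0.75 = 3.500.
True-score variance = ρ_S + ρ_F + 2·0.75, so 0.914 = (0.82 + ρ_F + 1.50) / 3.500.
ρ_F = 0.914·3.500 − 0.82 − 1.50 = 0.879.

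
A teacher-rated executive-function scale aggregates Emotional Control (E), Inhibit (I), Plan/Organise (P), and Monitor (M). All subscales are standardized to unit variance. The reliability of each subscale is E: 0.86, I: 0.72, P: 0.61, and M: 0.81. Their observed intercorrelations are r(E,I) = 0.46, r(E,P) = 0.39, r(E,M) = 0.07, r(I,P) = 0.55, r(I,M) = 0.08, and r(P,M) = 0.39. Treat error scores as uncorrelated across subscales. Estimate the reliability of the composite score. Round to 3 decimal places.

Var(E+I+P+M) = 4 + 2·[0.46 + 0.39 + 0.07 + 0.55 + 0.08 + 0.39] = 4 + 3.88 = 7.88.
Under uncorrelated errors the observed covariances equal the true-score covariances, so only the own-variance terms attenuate.
True-score variance = [0.86 + 0.72 + 0.61 + 0.81] + 3.88 = 3 + 3.88 = 6.88.
Reliability = 6.88 / 7.88 = 0.873.

0.873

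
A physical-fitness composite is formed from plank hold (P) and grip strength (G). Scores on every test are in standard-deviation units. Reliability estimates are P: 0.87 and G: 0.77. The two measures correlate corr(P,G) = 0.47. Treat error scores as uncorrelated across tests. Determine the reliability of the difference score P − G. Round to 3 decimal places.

Var(P−G) = 1 + 1 − 2·0.47 = 2 − 0.94 = 1.06.
Under uncorrelated errors the observed covariances equal the true-score covariances, so only the own-variance terms attenuate.
True-score variance = [0.87 + 0.77] − 0.94 = 1.64 − 0.94 = 0.7.
Reliability = 0.7 / 1.06 = 0.660.

0.660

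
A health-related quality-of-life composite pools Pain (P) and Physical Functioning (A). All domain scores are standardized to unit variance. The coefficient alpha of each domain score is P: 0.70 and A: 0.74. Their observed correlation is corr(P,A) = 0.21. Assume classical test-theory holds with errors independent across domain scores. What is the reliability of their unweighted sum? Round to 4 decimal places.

Var(P+A) = 2 + 2·[0.21] = 2 + 0.42 = 2.42.
Because errors are independent across components, Cov(Tᵢ,Tⱼ) = Cov(Xᵢ,Xⱼ); the off-diagonal part of the true-score variance is the same as above.
True-score variance = [0.70 + 0.74] + 0.42 = 1.44 + 0.42 = 1.86.
Reliability = 1.86 / 2.42 = 0.7686.

0.7686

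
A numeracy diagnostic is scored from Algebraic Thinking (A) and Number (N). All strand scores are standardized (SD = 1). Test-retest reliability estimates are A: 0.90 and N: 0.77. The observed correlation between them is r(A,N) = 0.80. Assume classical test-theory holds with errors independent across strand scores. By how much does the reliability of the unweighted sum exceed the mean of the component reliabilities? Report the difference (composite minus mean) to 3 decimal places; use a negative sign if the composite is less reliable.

Var(sum) = 2 + 1.6 = 3.6; true-score variance = 1.67 + 1.6 = 3.27; composite reliability = 0.9083.
Mean component reliability = 0.8350.
Difference = 0.9083 − 0.8350 = 0.073.

0.073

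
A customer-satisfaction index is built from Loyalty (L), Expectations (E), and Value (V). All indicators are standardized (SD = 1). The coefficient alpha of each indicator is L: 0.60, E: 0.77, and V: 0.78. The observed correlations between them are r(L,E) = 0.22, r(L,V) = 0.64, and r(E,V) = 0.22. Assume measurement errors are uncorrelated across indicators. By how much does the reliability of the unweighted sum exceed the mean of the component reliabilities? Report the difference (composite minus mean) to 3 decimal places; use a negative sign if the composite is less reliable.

0.119

Var(sum) = 3 + 2.16 = 5.16; true-score variance = 2.15 + 2.16 = 4.31; composite reliability = 0.8353.
Mean component reliability = 0.7167.
Difference = 0.8353 − 0.7167 = 0.119.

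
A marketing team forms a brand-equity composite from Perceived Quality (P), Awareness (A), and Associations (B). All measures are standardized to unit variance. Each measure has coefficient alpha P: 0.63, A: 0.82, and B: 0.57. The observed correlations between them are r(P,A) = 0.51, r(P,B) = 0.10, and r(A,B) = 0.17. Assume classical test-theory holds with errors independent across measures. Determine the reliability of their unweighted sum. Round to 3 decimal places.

0.785

Var(P+A+B) = 3 + 2·[0.51 + 0.10 + 0.17] = 3 + 1.56 = 4.56.
Under uncorrelated errors the observed covariances equal the true-score covariances, so only the own-variance terms attenuate.
True-score variance = [0.63 + 0.82 + 0.57] + 1.56 = 2.02 + 1.56 = 3.58.
Reliability = 3.58 / 4.56 = 0.785.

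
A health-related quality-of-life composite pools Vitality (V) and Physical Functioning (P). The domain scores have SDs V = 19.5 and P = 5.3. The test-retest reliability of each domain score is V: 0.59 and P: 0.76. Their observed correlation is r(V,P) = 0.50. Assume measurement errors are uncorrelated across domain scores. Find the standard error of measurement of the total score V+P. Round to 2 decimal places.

12.75

Var(total) = 408.34 + 103.35 = 511.69.
True-score variance = 245.696 + 103.35 = 349.046, so reliability = 0.6821.
Error variance = 511.69 − 349.046 = 162.644; SEM = √162.644 = 12.75.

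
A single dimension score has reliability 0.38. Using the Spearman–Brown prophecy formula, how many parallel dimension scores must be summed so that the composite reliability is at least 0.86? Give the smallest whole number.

11

k ≥ ρ*(1−ρ₁)/(ρ₁(1−ρ*)) = 0.86·0.62 / (0.38·0.14) = 10.023.
Smallest integer k = 11.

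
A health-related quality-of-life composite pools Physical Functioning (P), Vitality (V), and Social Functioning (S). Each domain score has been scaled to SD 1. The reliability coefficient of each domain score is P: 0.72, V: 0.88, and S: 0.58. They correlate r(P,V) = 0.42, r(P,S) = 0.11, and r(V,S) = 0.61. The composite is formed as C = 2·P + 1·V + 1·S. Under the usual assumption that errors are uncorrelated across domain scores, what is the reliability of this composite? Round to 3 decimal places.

Var(C) = 2² + 1 + 1 + 2·[2·0.42 + 2·0.11 + 0.61] = 6 + 3.34 = 9.34.
With uncorrelated errors the cross-covariances are all true-score covariance, so they carry over unchanged; only the diagonal terms shrink to ρᵢσᵢ².
True-score variance = [2²·0.72 + 0.88 + 0.58] + 3.34 = 4.34 + 3.34 = 7.68.
Reliability = 7.68 / 9.34 = 0.822.

0.822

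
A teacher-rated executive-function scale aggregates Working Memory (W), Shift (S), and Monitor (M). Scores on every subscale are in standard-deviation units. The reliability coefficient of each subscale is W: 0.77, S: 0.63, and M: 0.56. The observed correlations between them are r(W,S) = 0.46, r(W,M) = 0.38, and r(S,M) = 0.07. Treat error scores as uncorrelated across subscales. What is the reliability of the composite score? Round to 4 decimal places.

0.7842

Var(W+S+M) = 3 + 2·[0.46 + 0.38 + 0.07] = 3 + 1.82 = 4.82.
With uncorrelated errors the cross-covariances are all true-score covariance, so they carry over unchanged; only the diagonal terms shrink to ρᵢσᵢ².
True-score variance = [0.77 + 0.63 + 0.56] + 1.82 = 1.96 + 1.82 = 3.78.
Reliability = 3.78 / 4.82 = 0.7842.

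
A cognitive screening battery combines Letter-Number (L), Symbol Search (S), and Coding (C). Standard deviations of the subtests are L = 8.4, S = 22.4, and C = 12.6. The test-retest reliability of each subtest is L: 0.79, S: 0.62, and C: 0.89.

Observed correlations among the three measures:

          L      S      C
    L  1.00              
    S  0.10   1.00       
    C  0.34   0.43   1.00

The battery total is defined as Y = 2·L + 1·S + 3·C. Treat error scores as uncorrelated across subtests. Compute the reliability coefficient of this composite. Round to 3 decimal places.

0.882

Var(Y) = 2²·8.4² + 22.4² + 3²·12.6² + 2·[2·8.4·22.4·0.10 + 6·8.4·12.6·0.34 + 3·22.4·12.6·0.43] = 2212.84 + 1235.27 = 3448.11.
Because errors are independent across components, Cov(Tᵢ,Tⱼ) = Cov(Xᵢ,Xⱼ); the off-diagonal part of the true-score variance is the same as above.
True-score variance = [2²·8.4²·0.79 + 22.4²·0.62 + 3²·12.6²·0.89] + 1235.27 = 1805.73 + 1235.27 = 3041.
Reliability = 3041 / 3448.11 = 0.882.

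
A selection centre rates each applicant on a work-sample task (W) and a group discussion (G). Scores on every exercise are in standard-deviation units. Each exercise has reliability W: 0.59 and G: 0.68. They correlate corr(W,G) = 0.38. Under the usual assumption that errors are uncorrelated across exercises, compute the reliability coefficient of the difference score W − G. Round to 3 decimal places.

Var(W−G) = 1 + 1 − 2·0.38 = 2 − 0.76 = 1.24.
Under uncorrelated errors the observed covariances equal the true-score covariances, so only the own-variance terms attenuate.
True-score variance = [0.59 + 0.68] − 0.76 = 1.27 − 0.76 = 0.51.
Reliability = 0.51 / 1.24 = 0.411.

0.411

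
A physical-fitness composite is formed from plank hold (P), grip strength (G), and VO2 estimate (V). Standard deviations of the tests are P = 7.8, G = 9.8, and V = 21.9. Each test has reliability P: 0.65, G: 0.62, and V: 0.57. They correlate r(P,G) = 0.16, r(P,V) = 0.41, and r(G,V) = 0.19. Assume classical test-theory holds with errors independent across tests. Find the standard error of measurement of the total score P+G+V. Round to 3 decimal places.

Var(total) = 636.49 + 246.089 = 882.579.
True-score variance = 372.468 + 246.089 = 618.557, so reliability = 0.7009.
Error variance = 882.579 − 618.557 = 264.022; SEM = √264.022 = 16.249.

16.249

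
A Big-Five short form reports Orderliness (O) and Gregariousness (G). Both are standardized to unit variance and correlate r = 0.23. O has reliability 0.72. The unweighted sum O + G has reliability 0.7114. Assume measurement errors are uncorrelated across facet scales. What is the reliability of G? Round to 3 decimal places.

Var(O+G) = 2 + 2·0.23 = 2.460.
True-score variance = ρ_O + ρ_G + 2·0.23, so 0.7114 = (0.72 + ρ_G + 0.46) / 2.460.
ρ_G = 0.7114·2.460 − 0.72 − 0.46 = 0.570.

0.570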